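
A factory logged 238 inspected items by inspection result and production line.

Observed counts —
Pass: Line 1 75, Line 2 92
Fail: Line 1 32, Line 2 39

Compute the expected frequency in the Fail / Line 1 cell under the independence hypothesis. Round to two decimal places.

31.92

Row total (Fail) = 71; column total (Line 1) = 107; grand total N = 238.
Expected count = (row total × column total) / N = 71 × 107 / 238 = 31.92.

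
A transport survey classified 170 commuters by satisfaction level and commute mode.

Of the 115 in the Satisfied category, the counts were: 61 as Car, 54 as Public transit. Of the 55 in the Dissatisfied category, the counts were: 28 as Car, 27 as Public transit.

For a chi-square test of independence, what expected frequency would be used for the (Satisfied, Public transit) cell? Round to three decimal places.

Row total (Satisfied) = 115; column total (Public transit) = 81; grand total N = 170.
Expected count = (row total × column total) / N = 115 × 81 / 170 = 54.794.

54.794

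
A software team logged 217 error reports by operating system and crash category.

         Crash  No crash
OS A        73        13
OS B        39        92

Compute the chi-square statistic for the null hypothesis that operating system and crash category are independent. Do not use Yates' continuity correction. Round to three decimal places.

Row totals: 86, 131. Column totals: 112, 105. Grand total N = 217.
Expected counts (row total × column total / N):
  OS A, Crash: 86×112/217 = 44.3871
  OS A, No crash: 86×105/217 = 41.6129
  OS B, Crash: 131×112/217 = 67.6129
  OS B, No crash: 131×105/217 = 63.3871
Contributions (O − E)²/E:
  (73 − 44.3871)²/44.3871 = 18.4445
  (13 − 41.6129)²/41.6129 = 19.6741
  (39 − 67.6129)²/67.6129 = 12.1086
  (92 − 63.3871)²/63.3871 = 12.9158
χ² = 18.4445 + 19.6741 + 12.1086 + 12.9158 = 63.143

63.143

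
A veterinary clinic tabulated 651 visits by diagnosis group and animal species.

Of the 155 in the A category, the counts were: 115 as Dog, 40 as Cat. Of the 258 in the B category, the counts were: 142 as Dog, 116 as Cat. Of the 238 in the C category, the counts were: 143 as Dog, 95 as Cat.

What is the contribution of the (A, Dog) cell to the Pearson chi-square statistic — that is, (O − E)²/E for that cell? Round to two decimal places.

4.10

Row total (A) = 155; column total (Dog) = 400; N = 651.
Expected count E = 155 × 400 / 651 = 95.238.
Contribution = (O − E)²/E = (115 − 95.238)² / 95.238 = 4.10.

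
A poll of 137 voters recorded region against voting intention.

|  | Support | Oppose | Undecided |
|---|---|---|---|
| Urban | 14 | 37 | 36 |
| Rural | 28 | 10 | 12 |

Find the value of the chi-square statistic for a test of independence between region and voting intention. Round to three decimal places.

23.930

Row totals: 87, 50. Column totals: 42, 47, 48. Grand total N = 137.
Expected counts (row total × column total / N):
  Urban, Support: 87×42/137 = 26.6715
  Urban, Oppose: 87×47/137 = 29.8467
  Urban, Undecided: 87×48/137 = 30.4818
  Rural, Support: 50×42/137 = 15.3285
  Rural, Oppose: 50×47/137 = 17.1533
  Rural, Undecided: 50×48/137 = 17.5182
Contributions (O − E)²/E:
  (14 − 26.6715)²/26.6715 = 6.0202
  (37 − 29.8467)²/29.8467 = 1.7144
  (36 − 30.4818)²/30.4818 = 0.9990
  (28 − 15.3285)²/15.3285 = 10.4751
  (10 − 17.1533)²/17.1533 = 2.9831
  (12 − 17.5182)²/17.5182 = 1.7382
χ² = 6.0202 + 1.7144 + 0.9990 + 10.4751 + 2.9831 + 1.7382 = 23.930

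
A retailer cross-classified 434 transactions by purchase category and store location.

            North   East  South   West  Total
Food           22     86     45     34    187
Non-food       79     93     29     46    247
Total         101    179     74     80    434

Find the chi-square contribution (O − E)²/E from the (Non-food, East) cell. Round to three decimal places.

0.773

Row total (Non-food) = 247; column total (East) = 179; N = 434.
Expected count E = 247 × 179 / 434 = 101.87327.
Contribution = (O − E)²/E = (93 − 101.87327)² / 101.87327 = 0.773.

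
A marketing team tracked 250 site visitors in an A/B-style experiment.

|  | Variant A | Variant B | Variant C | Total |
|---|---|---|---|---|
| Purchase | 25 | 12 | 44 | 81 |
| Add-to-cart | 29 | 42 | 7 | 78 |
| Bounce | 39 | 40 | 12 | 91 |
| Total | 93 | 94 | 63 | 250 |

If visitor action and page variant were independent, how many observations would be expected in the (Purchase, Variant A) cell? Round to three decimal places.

30.132

Row total (Purchase) = 81; column total (Variant A) = 93; grand total N = 250.
Expected count = (row total × column total) / N = 81 × 93 / 250 = 30.132.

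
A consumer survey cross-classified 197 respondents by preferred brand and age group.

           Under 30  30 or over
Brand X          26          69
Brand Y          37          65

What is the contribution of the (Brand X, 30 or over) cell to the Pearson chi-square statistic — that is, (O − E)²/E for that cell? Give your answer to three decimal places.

0.297

Row total (Brand X) = 95; column total (30 or over) = 134; N = 197.
Expected count E = 95 × 134 / 197 = 64.6193.
Contribution = (O − E)²/E = (69 − 64.6193)² / 64.6193 = 0.297.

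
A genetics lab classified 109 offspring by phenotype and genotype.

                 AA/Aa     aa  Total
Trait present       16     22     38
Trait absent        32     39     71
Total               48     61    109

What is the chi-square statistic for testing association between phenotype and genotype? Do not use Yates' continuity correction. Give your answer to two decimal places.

Grand total N = 109.
Expected counts (row total × column total / N):
  Trait present, AA/Aa: 38×48/109 = 16.734
  Trait present, aa: 38×61/109 = 21.266
  Trait absent, AA/Aa: 71×48/109 = 31.266
  Trait absent, aa: 71×61/109 = 39.734
Contributions (O − E)²/E:
  (16 − 16.734)²/16.734 = 0.0322
  (22 − 21.266)²/21.266 = 0.0253
  (32 − 31.266)²/31.266 = 0.0172
  (39 − 39.734)²/39.734 = 0.0136
χ² = 0.0322 + 0.0253 + 0.0172 + 0.0136 = 0.09

0.09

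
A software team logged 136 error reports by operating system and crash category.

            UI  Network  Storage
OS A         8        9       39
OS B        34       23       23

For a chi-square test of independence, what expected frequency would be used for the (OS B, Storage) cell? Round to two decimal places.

36.47

Row total (OS B) = 80; column total (Storage) = 62; grand total N = 136.
Expected count = (row total × column total) / N = 80 × 62 / 136 = 36.47.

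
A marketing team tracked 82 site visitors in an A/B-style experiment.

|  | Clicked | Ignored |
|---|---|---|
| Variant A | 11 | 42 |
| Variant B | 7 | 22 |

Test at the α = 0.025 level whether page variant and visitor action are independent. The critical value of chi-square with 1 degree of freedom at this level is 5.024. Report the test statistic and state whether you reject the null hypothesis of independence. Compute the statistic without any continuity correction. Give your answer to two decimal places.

0.13; fail to reject H₀

Row totals: 53, 29. Column totals: 18, 64. Grand total N = 82.
Expected counts (row total × column total / N):
  Variant A, Clicked: 53×18/82 = 11.634
  Variant A, Ignored: 53×64/82 = 41.366
  Variant B, Clicked: 29×18/82 = 6.366
  Variant B, Ignored: 29×64/82 = 22.634
Contributions (O − E)²/E:
  (11 − 11.634)²/11.634 = 0.0346
  (42 − 41.366)²/41.366 = 0.0097
  (7 − 6.366)²/6.366 = 0.0631
  (22 − 22.634)²/22.634 = 0.0178
χ² = 0.0346 + 0.0097 + 0.0631 + 0.0178 = 0.13
df = (2−1)(2−1) = 1. Since 0.13 < 5.024, fail to reject the null hypothesis of independence at α = 0.025.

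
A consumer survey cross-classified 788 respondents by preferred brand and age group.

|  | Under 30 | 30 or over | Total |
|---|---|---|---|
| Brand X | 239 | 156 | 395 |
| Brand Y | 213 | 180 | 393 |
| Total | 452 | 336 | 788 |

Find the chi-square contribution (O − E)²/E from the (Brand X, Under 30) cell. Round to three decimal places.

Row total (Brand X) = 395; column total (Under 30) = 452; N = 788.
Expected count E = 395 × 452 / 788 = 226.5736.
Contribution = (O − E)²/E = (239 − 226.5736)² / 226.5736 = 0.682.

0.682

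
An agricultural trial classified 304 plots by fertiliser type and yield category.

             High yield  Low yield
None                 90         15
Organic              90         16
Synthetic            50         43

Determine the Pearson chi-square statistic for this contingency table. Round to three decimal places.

Row totals: 105, 106, 93. Column totals: 230, 74. Grand total N = 304.
Expected counts (row total × column total / N):
  None, High yield: 105×230/304 = 79.4408
  None, Low yield: 105×74/304 = 25.5592
  Organic, High yield: 106×230/304 = 80.1974
  Organic, Low yield: 106×74/304 = 25.8026
  Synthetic, High yield: 93×230/304 = 70.3618
  Synthetic, Low yield: 93×74/304 = 22.6382
Contributions (O − E)²/E:
  (90 − 79.4408)²/79.4408 = 1.4035
  (15 − 25.5592)²/25.5592 = 4.3623
  (90 − 80.1974)²/80.1974 = 1.1982
  (16 − 25.8026)²/25.8026 = 3.7241
  (50 − 70.3618)²/70.3618 = 5.8924
  (43 − 22.6382)²/22.6382 = 18.3143
χ² = 1.4035 + 4.3623 + 1.1982 + 3.7241 + 5.8924 + 18.3143 = 34.895

34.895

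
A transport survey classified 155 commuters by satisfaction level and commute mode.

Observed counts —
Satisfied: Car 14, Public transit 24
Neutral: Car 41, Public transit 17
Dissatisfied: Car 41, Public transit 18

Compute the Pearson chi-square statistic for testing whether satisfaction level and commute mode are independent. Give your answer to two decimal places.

13.46

Row totals: 38, 58, 59. Column totals: 96, 59. Grand total N = 155.
Expected counts (row total × column total / N):
  Satisfied, Car: 38×96/155 = 23.535
  Satisfied, Public transit: 38×59/155 = 14.465
  Neutral, Car: 58×96/155 = 35.923
  Neutral, Public transit: 58×59/155 = 22.077
  Dissatisfied, Car: 59×96/155 = 36.542
  Dissatisfied, Public transit: 59×59/155 = 22.458
Contributions (O − E)²/E:
  (14 − 23.535)²/23.535 = 3.8630
  (24 − 14.465)²/14.465 = 6.2853
  (41 − 35.923)²/35.923 = 0.7175
  (17 − 22.077)²/22.077 = 1.1675
  (41 − 36.542)²/36.542 = 0.5439
  (18 − 22.458)²/22.458 = 0.8849
χ² = 3.8630 + 6.2853 + 0.7175 + 1.1675 + 0.5439 + 0.8849 = 13.46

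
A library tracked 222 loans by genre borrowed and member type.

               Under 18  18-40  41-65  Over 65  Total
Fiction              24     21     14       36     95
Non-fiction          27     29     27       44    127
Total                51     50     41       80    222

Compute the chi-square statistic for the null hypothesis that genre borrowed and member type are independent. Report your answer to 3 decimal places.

Grand total N = 222.
Expected counts (row total × column total / N):
  Fiction, Under 18: 95×51/222 = 21.8243
  Fiction, 18-40: 95×50/222 = 21.3964
  Fiction, 41-65: 95×41/222 = 17.5450
  Fiction, Over 65: 95×80/222 = 34.2342
  Non-fiction, Under 18: 127×51/222 = 29.1757
  Non-fiction, 18-40: 127×50/222 = 28.6036
  Non-fiction, 41-65: 127×41/222 = 23.4550
  Non-fiction, Over 65: 127×80/222 = 45.7658
Contributions (O − E)²/E:
  (24 − 21.8243)²/21.8243 = 0.2169
  (21 − 21.3964)²/21.3964 = 0.0073
  (14 − 17.5450)²/17.5450 = 0.7163
  (36 − 34.2342)²/34.2342 = 0.0911
  (27 − 29.1757)²/29.1757 = 0.1622
  (29 − 28.6036)²/28.6036 = 0.0055
  (27 − 23.4550)²/23.4550 = 0.5358
  (44 − 45.7658)²/45.7658 = 0.0681
χ² = 0.2169 + 0.0073 + 0.7163 + 0.0911 + 0.1622 + 0.0055 + 0.5358 + 0.0681 = 1.803

1.803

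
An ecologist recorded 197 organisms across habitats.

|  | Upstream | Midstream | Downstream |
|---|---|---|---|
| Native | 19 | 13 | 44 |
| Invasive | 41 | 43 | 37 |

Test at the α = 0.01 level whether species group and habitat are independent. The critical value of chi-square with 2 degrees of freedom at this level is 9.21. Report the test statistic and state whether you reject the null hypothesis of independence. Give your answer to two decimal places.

15.26; reject H₀

Row totals: 76, 121. Column totals: 60, 56, 81. Grand total N = 197.
Expected counts (row total × column total / N):
  Native, Upstream: 76×60/197 = 23.147
  Native, Midstream: 76×56/197 = 21.604
  Native, Downstream: 76×81/197 = 31.249
  Invasive, Upstream: 121×60/197 = 36.853
  Invasive, Midstream: 121×56/197 = 34.396
  Invasive, Downstream: 121×81/197 = 49.751
Contributions (O − E)²/E:
  (19 − 23.147)²/23.147 = 0.7430
  (13 − 21.604)²/21.604 = 3.4266
  (44 − 31.249)²/31.249 = 5.2030
  (41 − 36.853)²/36.853 = 0.4667
  (43 − 34.396)²/34.396 = 2.1523
  (37 − 49.751)²/49.751 = 3.2680
χ² = 0.7430 + 3.4266 + 5.2030 + 0.4667 + 2.1523 + 3.2680 = 15.26
df = (2−1)(3−1) = 2. Since 15.26 > 9.21, reject the null hypothesis of independence at α = 0.01.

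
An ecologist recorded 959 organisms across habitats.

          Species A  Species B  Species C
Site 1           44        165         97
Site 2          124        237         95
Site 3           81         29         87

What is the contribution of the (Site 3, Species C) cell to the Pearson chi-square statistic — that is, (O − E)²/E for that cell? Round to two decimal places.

Row total (Site 3) = 197; column total (Species C) = 279; N = 959.
Expected count E = 197 × 279 / 959 = 57.313.
Contribution = (O − E)²/E = (87 − 57.313)² / 57.313 = 15.38.

15.38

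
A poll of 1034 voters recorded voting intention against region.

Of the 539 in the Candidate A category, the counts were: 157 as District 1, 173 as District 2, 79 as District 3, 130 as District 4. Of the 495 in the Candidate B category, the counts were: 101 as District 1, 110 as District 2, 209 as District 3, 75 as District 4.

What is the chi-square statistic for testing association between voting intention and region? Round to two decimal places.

Row totals: 539, 495. Column totals: 258, 283, 288, 205. Grand total N = 1034.
Expected counts (row total × column total / N):
  Candidate A, District 1: 539×258/1034 = 134.489
  Candidate A, District 2: 539×283/1034 = 147.521
  Candidate A, District 3: 539×288/1034 = 150.128
  Candidate A, District 4: 539×205/1034 = 106.862
  Candidate B, District 1: 495×258/1034 = 123.511
  Candidate B, District 2: 495×283/1034 = 135.479
  Candidate B, District 3: 495×288/1034 = 137.872
  Candidate B, District 4: 495×205/1034 = 98.138
Contributions (O − E)²/E:
  (157 − 134.489)²/134.489 = 3.7679
  (173 − 147.521)²/147.521 = 4.4006
  (79 − 150.128)²/150.128 = 33.6992
  (130 − 106.862)²/106.862 = 5.0099
  (101 − 123.511)²/123.511 = 4.1028
  (110 − 135.479)²/135.479 = 4.7917
  (209 − 137.872)²/137.872 = 36.6949
  (75 − 98.138)²/98.138 = 5.4552
χ² = 3.7679 + 4.4006 + 33.6992 + 5.0099 + 4.1028 + 4.7917 + 36.6949 + 5.4552 = 97.92

97.92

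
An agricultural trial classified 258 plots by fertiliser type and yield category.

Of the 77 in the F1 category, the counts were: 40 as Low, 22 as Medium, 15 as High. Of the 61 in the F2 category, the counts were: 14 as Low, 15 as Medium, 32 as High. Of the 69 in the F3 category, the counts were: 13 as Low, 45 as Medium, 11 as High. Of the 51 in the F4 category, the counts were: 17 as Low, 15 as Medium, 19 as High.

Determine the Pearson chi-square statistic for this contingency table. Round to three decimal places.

52.572

Row totals: 77, 61, 69, 51. Column totals: 84, 97, 77. Grand total N = 258.
Expected counts (row total × column total / N):
  F1, Low: 77×84/258 = 25.0698
  F1, Medium: 77×97/258 = 28.9496
  F1, High: 77×77/258 = 22.9806
  F2, Low: 61×84/258 = 19.8605
  F2, Medium: 61×97/258 = 22.9341
  F2, High: 61×77/258 = 18.2054
  F3, Low: 69×84/258 = 22.4651
  F3, Medium: 69×97/258 = 25.9419
  F3, High: 69×77/258 = 20.5930
  F4, Low: 51×84/258 = 16.6047
  F4, Medium: 51×97/258 = 19.1744
  F4, High: 51×77/258 = 15.2209
Contributions (O − E)²/E:
  (40 − 25.0698)²/25.0698 = 8.8916
  (22 − 28.9496)²/28.9496 = 1.6683
  (15 − 22.9806)²/22.9806 = 2.7715
  (14 − 19.8605)²/19.8605 = 1.7293
  (15 − 22.9341)²/22.9341 = 2.7448
  (32 − 18.2054)²/18.2054 = 10.4524
  (13 − 22.4651)²/22.4651 = 3.9879
  (45 − 25.9419)²/25.9419 = 14.0009
  (11 − 20.5930)²/20.5930 = 4.4688
  (17 − 16.6047)²/16.6047 = 0.0094
  (15 − 19.1744)²/19.1744 = 0.9088
  (19 − 15.2209)²/15.2209 = 0.9383
χ² = 8.8916 + 1.6683 + 2.7715 + 1.7293 + 2.7448 + 10.4524 + 3.9879 + 14.0009 + 4.4688 + 0.0094 + 0.9088 + 0.9383 = 52.572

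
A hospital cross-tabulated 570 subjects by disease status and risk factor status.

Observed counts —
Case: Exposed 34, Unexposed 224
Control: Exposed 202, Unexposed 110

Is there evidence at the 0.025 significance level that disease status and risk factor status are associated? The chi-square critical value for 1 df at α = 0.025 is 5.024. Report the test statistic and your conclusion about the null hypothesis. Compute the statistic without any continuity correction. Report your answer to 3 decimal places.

Row totals: 258, 312. Column totals: 236, 334. Grand total N = 570.
Expected counts (row total × column total / N):
  Case, Exposed: 258×236/570 = 106.8211
  Case, Unexposed: 258×334/570 = 151.1789
  Control, Exposed: 312×236/570 = 129.1789
  Control, Unexposed: 312×334/570 = 182.8211
Contributions (O − E)²/E:
  (34 − 106.8211)²/106.8211 = 49.6429
  (224 − 151.1789)²/151.1789 = 35.0771
  (202 − 129.1789)²/129.1789 = 41.0509
  (110 − 182.8211)²/182.8211 = 29.0060
χ² = 49.6429 + 35.0771 + 41.0509 + 29.0060 = 154.777
df = (2−1)(2−1) = 1. Since 154.777 > 5.024, reject the null hypothesis of independence at α = 0.025.

154.777; reject H₀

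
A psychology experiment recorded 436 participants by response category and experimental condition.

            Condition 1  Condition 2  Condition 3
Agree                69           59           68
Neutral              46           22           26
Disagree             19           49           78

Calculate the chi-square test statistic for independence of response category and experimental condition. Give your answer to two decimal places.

Row totals: 196, 94, 146. Column totals: 134, 130, 172. Grand total N = 436.
Expected counts (row total × column total / N):
  Agree, Condition 1: 196×134/436 = 60.239
  Agree, Condition 2: 196×130/436 = 58.440
  Agree, Condition 3: 196×172/436 = 77.321
  Neutral, Condition 1: 94×134/436 = 28.890
  Neutral, Condition 2: 94×130/436 = 28.028
  Neutral, Condition 3: 94×172/436 = 37.083
  Disagree, Condition 1: 146×134/436 = 44.872
  Disagree, Condition 2: 146×130/436 = 43.532
  Disagree, Condition 3: 146×172/436 = 57.596
Contributions (O − E)²/E:
  (69 − 60.239)²/60.239 = 1.2742
  (59 − 58.440)²/58.440 = 0.0054
  (68 − 77.321)²/77.321 = 1.1236
  (46 − 28.890)²/28.890 = 10.1333
  (22 − 28.028)²/28.028 = 1.2964
  (26 − 37.083)²/37.083 = 3.3124
  (19 − 44.872)²/44.872 = 14.9171
  (49 − 43.532)²/43.532 = 0.6868
  (78 − 57.596)²/57.596 = 7.2283
χ² = 1.2742 + 0.0054 + 1.1236 + 10.1333 + 1.2964 + 3.3124 + 14.9171 + 0.6868 + 7.2283 = 39.98

39.98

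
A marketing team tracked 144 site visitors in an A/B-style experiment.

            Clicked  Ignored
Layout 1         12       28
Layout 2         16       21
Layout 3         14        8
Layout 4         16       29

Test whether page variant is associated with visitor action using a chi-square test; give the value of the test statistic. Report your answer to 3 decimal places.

Row totals: 40, 37, 22, 45. Column totals: 58, 86. Grand total N = 144.
Expected counts (row total × column total / N):
  Layout 1, Clicked: 40×58/144 = 16.1111
  Layout 1, Ignored: 40×86/144 = 23.8889
  Layout 2, Clicked: 37×58/144 = 14.9028
  Layout 2, Ignored: 37×86/144 = 22.0972
  Layout 3, Clicked: 22×58/144 = 8.8611
  Layout 3, Ignored: 22×86/144 = 13.1389
  Layout 4, Clicked: 45×58/144 = 18.1250
  Layout 4, Ignored: 45×86/144 = 26.8750
Contributions (O − E)²/E:
  (12 − 16.1111)²/16.1111 = 1.0490
  (28 − 23.8889)²/23.8889 = 0.7075
  (16 − 14.9028)²/14.9028 = 0.0808
  (21 − 22.0972)²/22.0972 = 0.0545
  (14 − 8.8611)²/8.8611 = 2.9802
  (8 − 13.1389)²/13.1389 = 2.0099
  (16 − 18.1250)²/18.1250 = 0.2491
  (29 − 26.8750)²/26.8750 = 0.1680
χ² = 1.0490 + 0.7075 + 0.0808 + 0.0545 + 2.9802 + 2.0099 + 0.2491 + 0.1680 = 7.299

7.299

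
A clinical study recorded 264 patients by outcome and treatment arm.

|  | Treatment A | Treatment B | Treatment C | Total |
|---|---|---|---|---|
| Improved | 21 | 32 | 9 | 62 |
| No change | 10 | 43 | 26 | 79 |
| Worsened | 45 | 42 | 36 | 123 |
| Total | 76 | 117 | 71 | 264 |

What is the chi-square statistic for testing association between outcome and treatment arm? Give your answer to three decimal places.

Grand total N = 264.
Expected counts (row total × column total / N):
  Improved, Treatment A: 62×76/264 = 17.8485
  Improved, Treatment B: 62×117/264 = 27.4773
  Improved, Treatment C: 62×71/264 = 16.6742
  No change, Treatment A: 79×76/264 = 22.7424
  No change, Treatment B: 79×117/264 = 35.0114
  No change, Treatment C: 79×71/264 = 21.2462
  Worsened, Treatment A: 123×76/264 = 35.4091
  Worsened, Treatment B: 123×117/264 = 54.5114
  Worsened, Treatment C: 123×71/264 = 33.0795
Contributions (O − E)²/E:
  (21 − 17.8485)²/17.8485 = 0.5565
  (32 − 27.4773)²/27.4773 = 0.7444
  (9 − 16.6742)²/16.6742 = 3.5320
  (10 − 22.7424)²/22.7424 = 7.1395
  (43 − 35.0114)²/35.0114 = 1.8228
  (26 − 21.2462)²/21.2462 = 1.0637
  (45 − 35.4091)²/35.4091 = 2.5978
  (42 − 54.5114)²/54.5114 = 2.8716
  (36 − 33.0795)²/33.0795 = 0.2578
χ² = 0.5565 + 0.7444 + 3.5320 + 7.1395 + 1.8228 + 1.0637 + 2.5978 + 2.8716 + 0.2578 = 20.586

20.586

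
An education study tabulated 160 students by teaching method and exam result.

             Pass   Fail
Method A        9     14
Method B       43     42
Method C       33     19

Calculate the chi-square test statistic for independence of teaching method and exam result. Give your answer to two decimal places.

4.26

Row totals: 23, 85, 52. Column totals: 85, 75. Grand total N = 160.
Expected counts (row total × column total / N):
  Method A, Pass: 23×85/160 = 12.219
  Method A, Fail: 23×75/160 = 10.781
  Method B, Pass: 85×85/160 = 45.156
  Method B, Fail: 85×75/160 = 39.844
  Method C, Pass: 52×85/160 = 27.625
  Method C, Fail: 52×75/160 = 24.375
Contributions (O − E)²/E:
  (9 − 12.219)²/12.219 = 0.8480
  (14 − 10.781)²/10.781 = 0.9611
  (43 − 45.156)²/45.156 = 0.1029
  (42 − 39.844)²/39.844 = 0.1167
  (33 − 27.625)²/27.625 = 1.0458
  (19 − 24.375)²/24.375 = 1.1853
χ² = 0.8480 + 0.9611 + 0.1029 + 0.1167 + 1.0458 + 1.1853 = 4.26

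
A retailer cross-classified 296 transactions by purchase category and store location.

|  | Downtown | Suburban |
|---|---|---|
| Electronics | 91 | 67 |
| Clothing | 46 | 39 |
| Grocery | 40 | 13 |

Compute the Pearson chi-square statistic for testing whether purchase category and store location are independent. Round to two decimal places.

6.88

Row totals: 158, 85, 53. Column totals: 177, 119. Grand total N = 296.
Expected counts (row total × column total / N):
  Electronics, Downtown: 158×177/296 = 94.480
  Electronics, Suburban: 158×119/296 = 63.520
  Clothing, Downtown: 85×177/296 = 50.828
  Clothing, Suburban: 85×119/296 = 34.172
  Grocery, Downtown: 53×177/296 = 31.693
  Grocery, Suburban: 53×119/296 = 21.307
Contributions (O − E)²/E:
  (91 − 94.480)²/94.480 = 0.1282
  (67 − 63.520)²/63.520 = 0.1907
  (46 − 50.828)²/50.828 = 0.4586
  (39 − 34.172)²/34.172 = 0.6821
  (40 − 31.693)²/31.693 = 2.1773
  (13 − 21.307)²/21.307 = 3.2387
χ² = 0.1282 + 0.1907 + 0.4586 + 0.6821 + 2.1773 + 3.2387 = 6.88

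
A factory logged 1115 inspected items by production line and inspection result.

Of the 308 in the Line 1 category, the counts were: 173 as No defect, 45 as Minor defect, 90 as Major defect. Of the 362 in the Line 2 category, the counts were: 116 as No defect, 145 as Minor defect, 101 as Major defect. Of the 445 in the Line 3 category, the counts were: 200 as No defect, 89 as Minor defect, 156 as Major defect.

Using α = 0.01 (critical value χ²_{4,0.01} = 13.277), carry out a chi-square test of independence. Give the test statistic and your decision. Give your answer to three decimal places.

76.585; reject H₀

Row totals: 308, 362, 445. Column totals: 489, 279, 347. Grand total N = 1115.
Expected counts (row total × column total / N):
  Line 1, No defect: 308×489/1115 = 135.0780
  Line 1, Minor defect: 308×279/1115 = 77.0691
  Line 1, Major defect: 308×347/1115 = 95.8529
  Line 2, No defect: 362×489/1115 = 158.7605
  Line 2, Minor defect: 362×279/1115 = 90.5812
  Line 2, Major defect: 362×347/1115 = 112.6583
  Line 3, No defect: 445×489/1115 = 195.1614
  Line 3, Minor defect: 445×279/1115 = 111.3498
  Line 3, Major defect: 445×347/1115 = 138.4888
Contributions (O − E)²/E:
  (173 − 135.0780)²/135.0780 = 10.6463
  (45 − 77.0691)²/77.0691 = 13.3442
  (90 − 95.8529)²/95.8529 = 0.3574
  (116 − 158.7605)²/158.7605 = 11.5171
  (145 − 90.5812)²/90.5812 = 32.6934
  (101 − 112.6583)²/112.6583 = 1.2064
  (200 − 195.1614)²/195.1614 = 0.1200
  (89 − 111.3498)²/111.3498 = 4.4860
  (156 − 138.4888)²/138.4888 = 2.2142
χ² = 10.6463 + 13.3442 + 0.3574 + 11.5171 + 32.6934 + 1.2064 + 0.1200 + 4.4860 + 2.2142 = 76.585
df = (3−1)(3−1) = 4. Since 76.585 > 13.277, reject the null hypothesis of independence at α = 0.01.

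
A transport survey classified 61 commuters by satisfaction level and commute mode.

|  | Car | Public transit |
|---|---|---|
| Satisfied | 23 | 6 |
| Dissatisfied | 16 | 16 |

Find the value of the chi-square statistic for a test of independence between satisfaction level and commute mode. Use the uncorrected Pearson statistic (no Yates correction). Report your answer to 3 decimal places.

Row totals: 29, 32. Column totals: 39, 22. Grand total N = 61.
Expected counts (row total × column total / N):
  Satisfied, Car: 29×39/61 = 18.5410
  Satisfied, Public transit: 29×22/61 = 10.4590
  Dissatisfied, Car: 32×39/61 = 20.4590
  Dissatisfied, Public transit: 32×22/61 = 11.5410
Contributions (O − E)²/E:
  (23 − 18.5410)²/18.5410 = 1.0724
  (6 − 10.4590)²/10.4590 = 1.9010
  (16 − 20.4590)²/20.4590 = 0.9718
  (16 − 11.5410)²/11.5410 = 1.7228
χ² = 1.0724 + 1.9010 + 0.9718 + 1.7228 = 5.668

5.668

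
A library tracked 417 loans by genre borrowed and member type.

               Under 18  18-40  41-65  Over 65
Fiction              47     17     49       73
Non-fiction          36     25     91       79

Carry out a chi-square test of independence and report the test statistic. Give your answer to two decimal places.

Row totals: 186, 231. Column totals: 83, 42, 140, 152. Grand total N = 417.
Expected counts (row total × column total / N):
  Fiction, Under 18: 186×83/417 = 37.022
  Fiction, 18-40: 186×42/417 = 18.734
  Fiction, 41-65: 186×140/417 = 62.446
  Fiction, Over 65: 186×152/417 = 67.799
  Non-fiction, Under 18: 231×83/417 = 45.978
  Non-fiction, 18-40: 231×42/417 = 23.266
  Non-fiction, 41-65: 231×140/417 = 77.554
  Non-fiction, Over 65: 231×152/417 = 84.201
Contributions (O − E)²/E:
  (47 − 37.022)²/37.022 = 2.6892
  (17 − 18.734)²/18.734 = 0.1605
  (49 − 62.446)²/62.446 = 2.8952
  (73 − 67.799)²/67.799 = 0.3990
  (36 − 45.978)²/45.978 = 2.1654
  (25 − 23.266)²/23.266 = 0.1292
  (91 − 77.554)²/77.554 = 2.3312
  (79 − 84.201)²/84.201 = 0.3213
χ² = 2.6892 + 0.1605 + 2.8952 + 0.3990 + 2.1654 + 0.1292 + 2.3312 + 0.3213 = 11.09

11.09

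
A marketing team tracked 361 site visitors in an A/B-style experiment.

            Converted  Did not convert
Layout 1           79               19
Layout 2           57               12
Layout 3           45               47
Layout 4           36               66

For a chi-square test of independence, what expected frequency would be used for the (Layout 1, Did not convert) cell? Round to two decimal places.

Row total (Layout 1) = 98; column total (Did not convert) = 144; grand total N = 361.
Expected count = (row total × column total) / N = 98 × 144 / 361 = 39.09.

39.09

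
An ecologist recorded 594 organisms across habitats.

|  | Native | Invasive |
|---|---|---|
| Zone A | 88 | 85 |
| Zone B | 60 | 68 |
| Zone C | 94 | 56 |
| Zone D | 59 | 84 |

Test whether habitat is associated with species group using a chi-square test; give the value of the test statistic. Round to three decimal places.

14.444

Row totals: 173, 128, 150, 143. Column totals: 301, 293. Grand total N = 594.
Expected counts (row total × column total / N):
  Zone A, Native: 173×301/594 = 87.6650
  Zone A, Invasive: 173×293/594 = 85.3350
  Zone B, Native: 128×301/594 = 64.8620
  Zone B, Invasive: 128×293/594 = 63.1380
  Zone C, Native: 150×301/594 = 76.0101
  Zone C, Invasive: 150×293/594 = 73.9899
  Zone D, Native: 143×301/594 = 72.4630
  Zone D, Invasive: 143×293/594 = 70.5370
Contributions (O − E)²/E:
  (88 − 87.6650)²/87.6650 = 0.0013
  (85 − 85.3350)²/85.3350 = 0.0013
  (60 − 64.8620)²/64.8620 = 0.3645
  (68 − 63.1380)²/63.1380 = 0.3744
  (94 − 76.0101)²/76.0101 = 4.2578
  (56 − 73.9899)²/73.9899 = 4.3741
  (59 − 72.4630)²/72.4630 = 2.5013
  (84 − 70.5370)²/70.5370 = 2.5696
χ² = 0.0013 + 0.0013 + 0.3645 + 0.3744 + 4.2578 + 4.3741 + 2.5013 + 2.5696 = 14.444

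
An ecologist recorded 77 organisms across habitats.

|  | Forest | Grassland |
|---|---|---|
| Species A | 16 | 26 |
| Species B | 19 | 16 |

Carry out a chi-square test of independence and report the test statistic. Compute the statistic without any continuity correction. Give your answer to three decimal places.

Row totals: 42, 35. Column totals: 35, 42. Grand total N = 77.
Expected counts (row total × column total / N):
  Species A, Forest: 42×35/77 = 19.0909
  Species A, Grassland: 42×42/77 = 22.9091
  Species B, Forest: 35×35/77 = 15.9091
  Species B, Grassland: 35×42/77 = 19.0909
Contributions (O − E)²/E:
  (16 − 19.0909)²/19.0909 = 0.5004
  (26 − 22.9091)²/22.9091 = 0.4170
  (19 − 15.9091)²/15.9091 = 0.6005
  (16 − 19.0909)²/19.0909 = 0.5004
χ² = 0.5004 + 0.4170 + 0.6005 + 0.5004 = 2.018

2.018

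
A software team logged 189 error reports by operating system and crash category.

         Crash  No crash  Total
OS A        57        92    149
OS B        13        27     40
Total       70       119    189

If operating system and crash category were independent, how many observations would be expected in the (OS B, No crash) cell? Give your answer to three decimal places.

25.185

Row total (OS B) = 40; column total (No crash) = 119; grand total N = 189.
Expected count = (row total × column total) / N = 40 × 119 / 189 = 25.185.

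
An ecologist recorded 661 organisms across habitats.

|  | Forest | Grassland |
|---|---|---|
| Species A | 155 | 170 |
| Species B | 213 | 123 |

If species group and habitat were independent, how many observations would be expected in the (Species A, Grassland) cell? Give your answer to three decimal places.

Row total (Species A) = 325; column total (Grassland) = 293; grand total N = 661.
Expected count = (row total × column total) / N = 325 × 293 / 661 = 144.062.

144.062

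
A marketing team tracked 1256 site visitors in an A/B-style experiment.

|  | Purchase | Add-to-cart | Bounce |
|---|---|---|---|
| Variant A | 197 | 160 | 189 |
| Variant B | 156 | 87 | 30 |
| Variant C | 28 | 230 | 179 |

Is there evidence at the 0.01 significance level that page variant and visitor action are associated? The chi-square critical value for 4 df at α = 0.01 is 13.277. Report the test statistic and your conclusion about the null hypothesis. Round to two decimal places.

Row totals: 546, 273, 437. Column totals: 381, 477, 398. Grand total N = 1256.
Expected counts (row total × column total / N):
  Variant A, Purchase: 546×381/1256 = 165.626
  Variant A, Add-to-cart: 546×477/1256 = 207.358
  Variant A, Bounce: 546×398/1256 = 173.016
  Variant B, Purchase: 273×381/1256 = 82.813
  Variant B, Add-to-cart: 273×477/1256 = 103.679
  Variant B, Bounce: 273×398/1256 = 86.508
  Variant C, Purchase: 437×381/1256 = 132.561
  Variant C, Add-to-cart: 437×477/1256 = 165.963
  Variant C, Bounce: 437×398/1256 = 138.476
Contributions (O − E)²/E:
  (197 − 165.626)²/165.626 = 5.9431
  (160 − 207.358)²/207.358 = 10.8160
  (189 − 173.016)²/173.016 = 1.4767
  (156 − 82.813)²/82.813 = 64.6799
  (87 − 103.679)²/103.679 = 2.6832
  (30 − 86.508)²/86.508 = 36.9117
  (28 − 132.561)²/132.561 = 82.4753
  (230 − 165.963)²/165.963 = 24.7087
  (179 − 138.476)²/138.476 = 11.8591
χ² = 5.9431 + 10.8160 + 1.4767 + 64.6799 + 2.6832 + 36.9117 + 82.4753 + 24.7087 + 11.8591 = 241.55
df = (3−1)(3−1) = 4. Since 241.55 > 13.277, reject the null hypothesis of independence at α = 0.01.

241.55; reject H₀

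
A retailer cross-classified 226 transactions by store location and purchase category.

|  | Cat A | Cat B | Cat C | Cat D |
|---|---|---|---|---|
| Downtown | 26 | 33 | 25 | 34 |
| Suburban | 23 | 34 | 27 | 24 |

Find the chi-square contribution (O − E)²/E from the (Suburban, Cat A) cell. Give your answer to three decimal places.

Row total (Suburban) = 108; column total (Cat A) = 49; N = 226.
Expected count E = 108 × 49 / 226 = 23.4159.
Contribution = (O − E)²/E = (23 − 23.4159)² / 23.4159 = 0.007.

0.007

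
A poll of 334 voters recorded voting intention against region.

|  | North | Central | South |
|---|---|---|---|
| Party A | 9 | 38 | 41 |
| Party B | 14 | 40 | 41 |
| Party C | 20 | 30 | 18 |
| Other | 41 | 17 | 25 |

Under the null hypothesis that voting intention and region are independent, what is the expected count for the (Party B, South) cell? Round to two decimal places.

35.55

Row total (Party B) = 95; column total (South) = 125; grand total N = 334.
Expected count = (row total × column total) / N = 95 × 125 / 334 = 35.55.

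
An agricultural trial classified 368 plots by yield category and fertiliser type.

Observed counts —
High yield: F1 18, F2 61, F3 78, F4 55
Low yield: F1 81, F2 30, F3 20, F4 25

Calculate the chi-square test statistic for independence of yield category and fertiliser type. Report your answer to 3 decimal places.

Row totals: 212, 156. Column totals: 99, 91, 98, 80. Grand total N = 368.
Expected counts (row total × column total / N):
  High yield, F1: 212×99/368 = 57.0326
  High yield, F2: 212×91/368 = 52.4239
  High yield, F3: 212×98/368 = 56.4565
  High yield, F4: 212×80/368 = 46.0870
  Low yield, F1: 156×99/368 = 41.9674
  Low yield, F2: 156×91/368 = 38.5761
  Low yield, F3: 156×98/368 = 41.5435
  Low yield, F4: 156×80/368 = 33.9130
Contributions (O − E)²/E:
  (18 − 57.0326)²/57.0326 = 26.7136
  (61 − 52.4239)²/52.4239 = 1.4030
  (78 − 56.4565)²/56.4565 = 8.2209
  (55 − 46.0870)²/46.0870 = 1.7237
  (81 − 41.9674)²/41.9674 = 36.3030
  (30 − 38.5761)²/38.5761 = 1.9066
  (20 − 41.5435)²/41.5435 = 11.1720
  (25 − 33.9130)²/33.9130 = 2.3425
χ² = 26.7136 + 1.4030 + 8.2209 + 1.7237 + 36.3030 + 1.9066 + 11.1720 + 2.3425 = 89.785

89.785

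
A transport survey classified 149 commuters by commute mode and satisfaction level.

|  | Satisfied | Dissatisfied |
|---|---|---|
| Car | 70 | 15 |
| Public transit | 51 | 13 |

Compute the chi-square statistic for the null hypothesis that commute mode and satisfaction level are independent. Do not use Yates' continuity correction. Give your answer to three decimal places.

Row totals: 85, 64. Column totals: 121, 28. Grand total N = 149.
Expected counts (row total × column total / N):
  Car, Satisfied: 85×121/149 = 69.0268
  Car, Dissatisfied: 85×28/149 = 15.9732
  Public transit, Satisfied: 64×121/149 = 51.9732
  Public transit, Dissatisfied: 64×28/149 = 12.0268
Contributions (O − E)²/E:
  (70 − 69.0268)²/69.0268 = 0.0137
  (15 − 15.9732)²/15.9732 = 0.0593
  (51 − 51.9732)²/51.9732 = 0.0182
  (13 − 12.0268)²/12.0268 = 0.0788
χ² = 0.0137 + 0.0593 + 0.0182 + 0.0788 = 0.170

0.170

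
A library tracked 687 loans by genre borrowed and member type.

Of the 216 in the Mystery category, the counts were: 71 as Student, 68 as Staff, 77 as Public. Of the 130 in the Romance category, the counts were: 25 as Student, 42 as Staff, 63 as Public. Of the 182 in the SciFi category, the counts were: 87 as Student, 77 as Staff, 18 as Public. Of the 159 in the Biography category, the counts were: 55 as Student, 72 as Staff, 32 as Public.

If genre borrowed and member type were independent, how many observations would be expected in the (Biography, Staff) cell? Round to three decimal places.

Row total (Biography) = 159; column total (Staff) = 259; grand total N = 687.
Expected count = (row total × column total) / N = 159 × 259 / 687 = 59.943.

59.943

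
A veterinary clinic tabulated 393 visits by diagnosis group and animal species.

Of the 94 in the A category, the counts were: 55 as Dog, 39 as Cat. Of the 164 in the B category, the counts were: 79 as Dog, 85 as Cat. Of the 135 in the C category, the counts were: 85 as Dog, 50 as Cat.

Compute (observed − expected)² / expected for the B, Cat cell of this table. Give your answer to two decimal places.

Row total (B) = 164; column total (Cat) = 174; N = 393.
Expected count E = 164 × 174 / 393 = 72.611.
Contribution = (O − E)²/E = (85 − 72.611)² / 72.611 = 2.11.

2.11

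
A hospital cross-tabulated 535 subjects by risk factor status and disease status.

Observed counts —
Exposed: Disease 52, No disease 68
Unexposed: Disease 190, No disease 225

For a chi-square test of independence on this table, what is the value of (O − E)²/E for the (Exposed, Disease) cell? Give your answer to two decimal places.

Row total (Exposed) = 120; column total (Disease) = 242; N = 535.
Expected count E = 120 × 242 / 535 = 54.280.
Contribution = (O − E)²/E = (52 − 54.280)² / 54.280 = 0.10.

0.10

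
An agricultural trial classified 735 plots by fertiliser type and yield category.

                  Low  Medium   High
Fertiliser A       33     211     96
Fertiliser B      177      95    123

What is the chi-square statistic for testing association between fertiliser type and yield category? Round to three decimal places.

Row totals: 340, 395. Column totals: 210, 306, 219. Grand total N = 735.
Expected counts (row total × column total / N):
  Fertiliser A, Low: 340×210/735 = 97.1429
  Fertiliser A, Medium: 340×306/735 = 141.5510
  Fertiliser A, High: 340×219/735 = 101.3061
  Fertiliser B, Low: 395×210/735 = 112.8571
  Fertiliser B, Medium: 395×306/735 = 164.4490
  Fertiliser B, High: 395×219/735 = 117.6939
Contributions (O − E)²/E:
  (33 − 97.1429)²/97.1429 = 42.3532
  (211 − 141.5510)²/141.5510 = 34.0737
  (96 − 101.3061)²/101.3061 = 0.2779
  (177 − 112.8571)²/112.8571 = 36.4559
  (95 − 164.4490)²/164.4490 = 29.3292
  (123 − 117.6939)²/117.6939 = 0.2392
χ² = 42.3532 + 34.0737 + 0.2779 + 36.4559 + 29.3292 + 0.2392 = 142.729

142.729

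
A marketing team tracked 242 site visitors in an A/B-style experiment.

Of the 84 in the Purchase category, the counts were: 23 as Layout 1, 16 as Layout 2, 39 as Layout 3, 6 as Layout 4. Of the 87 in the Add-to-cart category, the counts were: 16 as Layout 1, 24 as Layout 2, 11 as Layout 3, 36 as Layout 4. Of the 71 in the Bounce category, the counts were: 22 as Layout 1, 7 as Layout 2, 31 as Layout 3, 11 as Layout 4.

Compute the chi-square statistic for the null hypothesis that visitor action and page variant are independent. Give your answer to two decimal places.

Row totals: 84, 87, 71. Column totals: 61, 47, 81, 53. Grand total N = 242.
Expected counts (row total × column total / N):
  Purchase, Layout 1: 84×61/242 = 21.1736
  Purchase, Layout 2: 84×47/242 = 16.3140
  Purchase, Layout 3: 84×81/242 = 28.1157
  Purchase, Layout 4: 84×53/242 = 18.3967
  Add-to-cart, Layout 1: 87×61/242 = 21.9298
  Add-to-cart, Layout 2: 87×47/242 = 16.8967
  Add-to-cart, Layout 3: 87×81/242 = 29.1198
  Add-to-cart, Layout 4: 87×53/242 = 19.0537
  Bounce, Layout 1: 71×61/242 = 17.8967
  Bounce, Layout 2: 71×47/242 = 13.7893
  Bounce, Layout 3: 71×81/242 = 23.7645
  Bounce, Layout 4: 71×53/242 = 15.5496
Contributions (O − E)²/E:
  (23 − 21.1736)²/21.1736 = 0.1575
  (16 − 16.3140)²/16.3140 = 0.0060
  (39 − 28.1157)²/28.1157 = 4.2136
  (6 − 18.3967)²/18.3967 = 8.3536
  (16 − 21.9298)²/21.9298 = 1.6034
  (24 − 16.8967)²/16.8967 = 2.9862
  (11 − 29.1198)²/29.1198 = 11.2750
  (36 − 19.0537)²/19.0537 = 15.0720
  (22 − 17.8967)²/17.8967 = 0.9408
  (7 − 13.7893)²/13.7893 = 3.3428
  (31 − 23.7645)²/23.7645 = 2.2030
  (11 − 15.5496)²/15.5496 = 1.3312
χ² = 0.1575 + 0.0060 + 4.2136 + 8.3536 + 1.6034 + 2.9862 + 11.2750 + 15.0720 + 0.9408 + 3.3428 + 2.2030 + 1.3312 = 51.49

51.49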